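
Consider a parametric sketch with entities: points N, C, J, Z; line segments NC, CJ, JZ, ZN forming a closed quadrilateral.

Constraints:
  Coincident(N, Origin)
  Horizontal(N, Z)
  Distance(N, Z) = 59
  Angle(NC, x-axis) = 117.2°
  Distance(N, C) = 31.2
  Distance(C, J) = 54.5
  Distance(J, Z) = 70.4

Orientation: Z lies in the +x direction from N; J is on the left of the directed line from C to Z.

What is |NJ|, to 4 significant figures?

68.61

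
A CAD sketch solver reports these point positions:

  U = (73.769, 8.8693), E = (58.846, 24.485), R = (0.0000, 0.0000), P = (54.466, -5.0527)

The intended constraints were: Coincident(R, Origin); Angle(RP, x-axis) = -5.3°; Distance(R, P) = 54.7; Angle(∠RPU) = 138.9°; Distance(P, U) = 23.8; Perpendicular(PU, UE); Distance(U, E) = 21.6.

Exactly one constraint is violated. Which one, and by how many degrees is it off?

Perpendicular(PU, UE) — off by 7.90°.

R = (0.00, 0.00) ✓; RP at -5.300° ✓; |RP| = 54.70 ✓; ∠RPU = 138.9° ✓; |PU| = 23.80 ✓; ∠(PU, UE) = 97.90° ✗; |UE| = 21.60 ✓.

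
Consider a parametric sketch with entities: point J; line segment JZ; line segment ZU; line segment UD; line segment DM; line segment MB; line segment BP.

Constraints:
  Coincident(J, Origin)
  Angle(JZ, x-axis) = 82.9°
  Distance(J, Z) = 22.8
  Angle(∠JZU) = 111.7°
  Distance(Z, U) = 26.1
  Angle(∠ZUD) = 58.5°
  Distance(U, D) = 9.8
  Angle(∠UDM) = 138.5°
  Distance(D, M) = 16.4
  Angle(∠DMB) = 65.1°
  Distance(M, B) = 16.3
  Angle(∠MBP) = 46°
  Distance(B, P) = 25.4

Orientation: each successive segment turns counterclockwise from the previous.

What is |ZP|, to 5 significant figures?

28.765

J is at the origin; JZ runs at 82.9° with length 22.8, so Z = (2.8181, 22.625). ∠JZU = 111.7° gives ZU at 151.20° from the x-axis; with |ZU| = 26.1, U = (-20.053, 35.199). ∠ZUD = 58.5° gives UD at -87.300° from the x-axis; with |UD| = 9.8, D = (-19.592, 25.410). ∠UDM = 138.5° gives DM at -45.800° from the x-axis; with |DM| = 16.4, M = (-8.1583, 13.652). ∠DMB = 65.1° gives MB at 69.100° from the x-axis; with |MB| = 16.3, B = (-2.3435, 28.880). ∠MBP = 46.0° gives BP at -156.90° from the x-axis; with |BP| = 25.4, P = (-25.707, 18.915). Then |ZP| = |P − Z| = 28.765.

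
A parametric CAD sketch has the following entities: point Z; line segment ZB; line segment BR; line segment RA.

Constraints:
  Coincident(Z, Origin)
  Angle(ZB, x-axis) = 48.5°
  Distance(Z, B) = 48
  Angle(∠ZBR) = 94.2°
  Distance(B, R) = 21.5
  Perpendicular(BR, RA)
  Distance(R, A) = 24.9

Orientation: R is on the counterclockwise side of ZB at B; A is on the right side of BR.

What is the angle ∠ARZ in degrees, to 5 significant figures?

152.41°

Z is at the origin; ZB runs at 48.5° with length 48.0, so B = 48.0·(cos 48.5°, sin 48.5°) = (31.806, 35.950). ∠ZBR = 94.2°, so BR runs at 48.5° + (180° − 94.2°) = 134.30° from the x-axis; with |BR| = 21.5, R = B + 21.5·(cos 134.30°, sin 134.30°) = (16.790, 51.337). The perpendicularity gives RA at right angles to BR; with |RA| = 24.9 on the right of BR, A = R + 24.9·(0.71569, 0.69842) = (34.611, 68.728). Then cos ∠ARZ = RA·RZ / (|RA||RZ|), giving 152.41°.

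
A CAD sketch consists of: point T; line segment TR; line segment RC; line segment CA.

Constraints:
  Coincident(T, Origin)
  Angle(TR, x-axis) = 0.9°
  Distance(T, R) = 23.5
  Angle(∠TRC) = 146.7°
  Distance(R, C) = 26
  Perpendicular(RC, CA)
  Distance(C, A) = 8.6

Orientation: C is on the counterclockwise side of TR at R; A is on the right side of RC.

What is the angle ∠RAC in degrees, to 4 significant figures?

71.70°

∠TRC = 146.7°, so RC runs at 0.9° + (180° − 146.7°) = 34.20° from the x-axis; with |RC| = 26.0, C = R + 26.0·(cos 34.20°, sin 34.20°) = (45.00, 14.98). RC is perpendicular to CA; with |CA| = 8.6 on the right of RC, A = C + 8.6·(0.5621, -0.8271) = (49.84, 7.870). Then cos ∠RAC = AR·AC / (|AR||AC|), giving 71.70°.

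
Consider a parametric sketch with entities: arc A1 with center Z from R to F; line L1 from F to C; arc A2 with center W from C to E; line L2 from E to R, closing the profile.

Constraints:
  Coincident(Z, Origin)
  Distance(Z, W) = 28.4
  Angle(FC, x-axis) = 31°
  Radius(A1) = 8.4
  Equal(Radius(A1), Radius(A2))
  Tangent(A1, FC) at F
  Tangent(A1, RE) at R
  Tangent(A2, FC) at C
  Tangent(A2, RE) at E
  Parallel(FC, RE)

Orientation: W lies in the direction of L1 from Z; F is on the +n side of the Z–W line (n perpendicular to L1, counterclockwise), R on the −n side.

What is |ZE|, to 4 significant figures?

29.62

Tangency of A1 to both parallel lines with radius 8.4 puts F and R at Z ± 8.4·n: F = (-4.326, 7.200), R = (4.326, -7.200). Equal radii place C and E the same way about W: C = W + 8.4·n = (20.02, 21.83), E = W − 8.4·n = (28.67, 7.427). Then |ZE| = |E − Z| = 29.62.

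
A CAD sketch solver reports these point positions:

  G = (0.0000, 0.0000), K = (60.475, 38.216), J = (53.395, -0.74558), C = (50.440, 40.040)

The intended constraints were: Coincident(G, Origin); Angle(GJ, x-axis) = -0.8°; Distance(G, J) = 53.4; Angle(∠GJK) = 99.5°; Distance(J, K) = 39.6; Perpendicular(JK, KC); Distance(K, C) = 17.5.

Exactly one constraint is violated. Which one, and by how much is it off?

Distance(K, C) = 17.5 — off by 7.30.

G = (0.00, 0.00) ✓; GJ at -0.8000° ✓; |GJ| = 53.40 ✓; ∠GJK = 99.50° ✓; |JK| = 39.60 ✓; ∠(JK, KC) = 90.00° ✓; |KC| = 10.20 ✗.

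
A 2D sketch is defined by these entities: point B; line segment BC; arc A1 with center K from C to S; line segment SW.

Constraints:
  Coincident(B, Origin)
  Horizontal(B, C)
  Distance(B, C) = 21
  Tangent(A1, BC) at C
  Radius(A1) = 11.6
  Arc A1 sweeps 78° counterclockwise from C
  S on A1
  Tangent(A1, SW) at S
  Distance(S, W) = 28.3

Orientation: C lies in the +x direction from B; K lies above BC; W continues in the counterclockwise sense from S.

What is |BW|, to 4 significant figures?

53.11

On A1, C sits at bearing -90° from K; a 78° counterclockwise sweep puts S at bearing -12°, so S = K + 11.6·(cos -12°, sin -12°) = (32.35, 9.188). Tangency of A1 to SW means the radius KS is perpendicular to SW, so SW runs along (−sin -12°, cos -12°); with |SW| = 28.3, W = (38.23, 36.87). Then |BW| = |W − B| = 53.11.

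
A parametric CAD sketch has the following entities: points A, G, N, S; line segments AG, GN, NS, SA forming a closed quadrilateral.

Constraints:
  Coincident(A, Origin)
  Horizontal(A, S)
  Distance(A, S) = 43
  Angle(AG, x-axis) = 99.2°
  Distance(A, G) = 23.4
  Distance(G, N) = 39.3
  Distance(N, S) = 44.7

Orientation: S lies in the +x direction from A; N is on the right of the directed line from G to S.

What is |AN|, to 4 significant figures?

15.93

A is at the origin; A and S share the same y with |AS| = 43.0 and S in +x, so S = (43.0, 0). AG runs at 99.2° with |AG| = 23.4, so G = (-3.741, 23.10). N is determined by |GN| = 39.3 and |NS| = 44.7 together: it lies at the intersection of circle(G, 39.3) and circle(S, 44.7). With |GS| = 52.14, the foot of the radical line on GS is 21.72 from G and the perpendicular offset is √(39.3² − 21.72²) = 32.75. Taking the right-of-GS solution: N = (1.218, -15.89).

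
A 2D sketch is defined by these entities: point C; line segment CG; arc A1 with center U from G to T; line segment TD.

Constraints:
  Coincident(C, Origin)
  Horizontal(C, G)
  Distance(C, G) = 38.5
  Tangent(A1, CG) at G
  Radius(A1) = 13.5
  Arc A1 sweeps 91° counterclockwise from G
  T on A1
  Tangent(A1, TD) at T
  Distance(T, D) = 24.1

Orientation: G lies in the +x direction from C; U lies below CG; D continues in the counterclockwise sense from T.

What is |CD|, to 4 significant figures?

45.58

On A1, G sits at bearing 90° from U; a 91° counterclockwise sweep puts T at bearing 181°, so T = U + 13.5·(cos 181°, sin 181°) = (25.00, -13.74). The tangent condition forces UT to be normal to TD, so TD runs along (−sin 181°, cos 181°); with |TD| = 24.1, D = (25.42, -37.83). Then |CD| = |D − C| = 45.58.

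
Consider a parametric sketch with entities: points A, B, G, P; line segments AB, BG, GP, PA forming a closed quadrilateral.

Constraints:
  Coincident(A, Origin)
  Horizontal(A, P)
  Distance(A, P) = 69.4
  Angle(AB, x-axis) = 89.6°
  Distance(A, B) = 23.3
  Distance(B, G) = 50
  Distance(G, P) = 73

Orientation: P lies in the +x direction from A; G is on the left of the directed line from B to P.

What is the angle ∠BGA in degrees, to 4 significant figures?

11.93°

Checks: |BG| = 50.00 ✓; |GP| = 73.00 ✓.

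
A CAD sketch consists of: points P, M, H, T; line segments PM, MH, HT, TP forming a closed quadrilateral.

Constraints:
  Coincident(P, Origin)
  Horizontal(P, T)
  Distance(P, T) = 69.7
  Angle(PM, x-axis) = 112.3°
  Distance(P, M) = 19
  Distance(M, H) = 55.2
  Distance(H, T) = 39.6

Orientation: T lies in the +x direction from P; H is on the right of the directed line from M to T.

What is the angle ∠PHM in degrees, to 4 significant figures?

12.70°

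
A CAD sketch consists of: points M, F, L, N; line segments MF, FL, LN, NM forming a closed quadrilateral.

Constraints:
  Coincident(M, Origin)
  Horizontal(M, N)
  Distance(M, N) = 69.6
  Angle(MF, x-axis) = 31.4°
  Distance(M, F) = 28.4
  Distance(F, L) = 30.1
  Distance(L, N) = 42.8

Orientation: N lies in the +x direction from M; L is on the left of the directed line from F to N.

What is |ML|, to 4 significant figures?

58.15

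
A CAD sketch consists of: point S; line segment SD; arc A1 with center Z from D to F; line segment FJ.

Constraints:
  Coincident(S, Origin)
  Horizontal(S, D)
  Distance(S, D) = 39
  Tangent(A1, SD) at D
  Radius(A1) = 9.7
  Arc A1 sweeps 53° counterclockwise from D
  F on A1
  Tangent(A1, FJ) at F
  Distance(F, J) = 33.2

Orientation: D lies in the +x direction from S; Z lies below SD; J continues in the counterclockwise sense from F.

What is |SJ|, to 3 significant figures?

32.4

On A1, D sits at bearing 90° from Z; a 53° counterclockwise sweep puts F at bearing 143°, so F = Z + 9.7·(cos 143°, sin 143°) = (31.3, -3.86). A1 meets FJ tangentially, so ZF is at right angles to FJ, so FJ runs along (−sin 143°, cos 143°); with |FJ| = 33.2, J = (11.3, -30.4). Then |SJ| = |J − S| = 32.4.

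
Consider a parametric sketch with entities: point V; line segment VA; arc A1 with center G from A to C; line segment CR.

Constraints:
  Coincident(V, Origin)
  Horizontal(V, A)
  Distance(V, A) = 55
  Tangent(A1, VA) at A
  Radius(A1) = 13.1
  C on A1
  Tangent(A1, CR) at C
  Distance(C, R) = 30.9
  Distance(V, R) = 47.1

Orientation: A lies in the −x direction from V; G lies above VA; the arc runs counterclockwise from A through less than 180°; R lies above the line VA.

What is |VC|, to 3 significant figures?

43.7

Checks: V = (0.00, 0.00) ✓; |GA| = 13.10 ✓; |GC| = 13.10 ✓; ∠(GC, CR) = 90.00° ✓; |CR| = 30.90 ✓; |VR| = 47.10 ✓.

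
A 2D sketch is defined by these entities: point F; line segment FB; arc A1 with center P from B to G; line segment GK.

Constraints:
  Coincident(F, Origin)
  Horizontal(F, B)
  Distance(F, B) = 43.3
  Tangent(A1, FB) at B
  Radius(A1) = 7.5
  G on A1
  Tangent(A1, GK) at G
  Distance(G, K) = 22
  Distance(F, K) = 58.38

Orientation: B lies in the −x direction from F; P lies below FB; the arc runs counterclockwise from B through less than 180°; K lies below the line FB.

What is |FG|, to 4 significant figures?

51.37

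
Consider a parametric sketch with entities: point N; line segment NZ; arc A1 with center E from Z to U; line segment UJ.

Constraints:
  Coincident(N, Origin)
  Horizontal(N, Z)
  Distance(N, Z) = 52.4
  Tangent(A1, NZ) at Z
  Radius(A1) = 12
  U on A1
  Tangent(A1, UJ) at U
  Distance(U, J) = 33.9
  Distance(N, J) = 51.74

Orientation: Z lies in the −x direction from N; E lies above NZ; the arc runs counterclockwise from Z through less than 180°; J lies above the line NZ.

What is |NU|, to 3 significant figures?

41.8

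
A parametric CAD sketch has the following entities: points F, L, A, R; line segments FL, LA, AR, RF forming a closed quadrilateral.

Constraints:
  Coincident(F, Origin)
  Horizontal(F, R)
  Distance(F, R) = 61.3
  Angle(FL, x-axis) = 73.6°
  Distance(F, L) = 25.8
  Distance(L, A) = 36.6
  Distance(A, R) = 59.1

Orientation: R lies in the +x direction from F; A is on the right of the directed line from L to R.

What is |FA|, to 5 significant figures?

12.113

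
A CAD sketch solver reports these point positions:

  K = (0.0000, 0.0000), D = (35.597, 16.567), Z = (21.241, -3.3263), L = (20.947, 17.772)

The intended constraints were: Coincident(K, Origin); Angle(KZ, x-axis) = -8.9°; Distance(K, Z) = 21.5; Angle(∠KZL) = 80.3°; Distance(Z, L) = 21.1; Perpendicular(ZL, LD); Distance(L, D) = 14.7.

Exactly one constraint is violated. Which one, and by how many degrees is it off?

Perpendicular(ZL, LD) — off by 5.50°.

K = (0.00, 0.00) ✓; KZ at -8.900° ✓; |KZ| = 21.50 ✓; ∠KZL = 80.30° ✓; |ZL| = 21.10 ✓; ∠(ZL, LD) = 95.50° ✗; |LD| = 14.70 ✓.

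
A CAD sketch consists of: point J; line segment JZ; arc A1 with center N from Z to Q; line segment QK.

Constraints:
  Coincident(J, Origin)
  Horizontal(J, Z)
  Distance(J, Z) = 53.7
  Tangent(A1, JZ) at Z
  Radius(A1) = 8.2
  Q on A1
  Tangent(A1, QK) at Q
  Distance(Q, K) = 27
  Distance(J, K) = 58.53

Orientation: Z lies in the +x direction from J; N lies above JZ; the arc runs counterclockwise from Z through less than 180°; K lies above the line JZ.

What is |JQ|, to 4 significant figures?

61.96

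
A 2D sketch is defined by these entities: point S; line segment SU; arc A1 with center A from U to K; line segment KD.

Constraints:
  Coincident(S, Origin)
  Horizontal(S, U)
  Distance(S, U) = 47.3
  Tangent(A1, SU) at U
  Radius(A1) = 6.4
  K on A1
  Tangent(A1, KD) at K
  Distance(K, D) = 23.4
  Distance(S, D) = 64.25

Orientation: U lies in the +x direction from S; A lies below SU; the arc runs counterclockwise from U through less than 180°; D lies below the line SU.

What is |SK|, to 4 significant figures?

43.74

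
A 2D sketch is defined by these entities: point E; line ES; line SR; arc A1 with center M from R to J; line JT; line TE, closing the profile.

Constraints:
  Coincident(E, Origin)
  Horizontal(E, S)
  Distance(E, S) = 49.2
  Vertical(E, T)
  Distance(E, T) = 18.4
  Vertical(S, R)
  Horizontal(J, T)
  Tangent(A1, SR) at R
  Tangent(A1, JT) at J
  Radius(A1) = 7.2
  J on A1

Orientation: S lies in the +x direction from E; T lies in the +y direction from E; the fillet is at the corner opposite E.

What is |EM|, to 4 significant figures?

43.47

E and T share the same x with |ET| = 18.4 and T on the +y side, so T = (0.000, 18.40). The virtual corner opposite E is at (49.20, 18.40). Tangency of A1 to SR means the radius MR is perpendicular to SR and tangency of A1 to JT means the radius MJ is perpendicular to JT, with radius 7.2, so the center M sits 7.2 in from both sides at M = (42.00, 11.20). Then |EM| = |M − E| = 43.47.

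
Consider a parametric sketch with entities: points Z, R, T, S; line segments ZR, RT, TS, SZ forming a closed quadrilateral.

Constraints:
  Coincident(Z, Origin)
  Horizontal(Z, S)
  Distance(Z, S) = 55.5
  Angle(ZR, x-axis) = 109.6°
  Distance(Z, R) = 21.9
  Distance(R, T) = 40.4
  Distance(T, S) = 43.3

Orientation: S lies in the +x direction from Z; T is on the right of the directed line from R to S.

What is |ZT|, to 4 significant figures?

19.66

Z is at the origin; ZS is horizontal with |ZS| = 55.5 and S in +x, so S = (55.5, 0). ZR runs at 109.6° with |ZR| = 21.9, so R = (-7.346, 20.63). T is determined by |RT| = 40.4 and |TS| = 43.3 together: it lies at the intersection of circle(R, 40.4) and circle(S, 43.3). With |RS| = 66.15, the foot of the radical line on RS is 31.24 from R and the perpendicular offset is √(40.4² − 31.24²) = 25.62. Taking the right-of-RS solution: T = (14.34, -13.45).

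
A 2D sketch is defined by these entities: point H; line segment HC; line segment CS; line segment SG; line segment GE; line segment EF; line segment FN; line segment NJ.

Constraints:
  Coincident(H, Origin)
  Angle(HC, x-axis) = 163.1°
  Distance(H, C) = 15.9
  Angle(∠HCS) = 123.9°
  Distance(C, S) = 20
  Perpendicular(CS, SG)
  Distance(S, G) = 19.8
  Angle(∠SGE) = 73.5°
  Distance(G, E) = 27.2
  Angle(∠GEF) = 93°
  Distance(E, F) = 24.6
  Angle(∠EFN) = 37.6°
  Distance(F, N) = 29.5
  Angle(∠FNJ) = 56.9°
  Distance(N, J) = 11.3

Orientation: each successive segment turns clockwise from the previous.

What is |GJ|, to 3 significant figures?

20.5

H is at the origin; HC runs at 163.1° with length 15.9, so C = (-15.2, 4.62). ∠HCS = 123.9° gives CS at 107° from the x-axis; with |CS| = 20.0, S = (-21.1, 23.7). CS ⟂ SG, so SG runs at 17.0°; with |SG| = 19.8, G = (-2.13, 29.5). ∠SGE = 73.5° gives GE at -89.5° from the x-axis; with |GE| = 27.2, E = (-1.89, 2.34). ∠GEF = 93.0° gives EF at -176° from the x-axis; with |EF| = 24.6, F = (-26.4, 0.836). ∠EFN = 37.6° gives FN at 41.1° from the x-axis; with |FN| = 29.5, N = (-4.21, 20.2). ∠FNJ = 56.9° gives NJ at -82.0° from the x-axis; with |NJ| = 11.3, J = (-2.64, 9.04). Then |GJ| = |J − G| = 20.5.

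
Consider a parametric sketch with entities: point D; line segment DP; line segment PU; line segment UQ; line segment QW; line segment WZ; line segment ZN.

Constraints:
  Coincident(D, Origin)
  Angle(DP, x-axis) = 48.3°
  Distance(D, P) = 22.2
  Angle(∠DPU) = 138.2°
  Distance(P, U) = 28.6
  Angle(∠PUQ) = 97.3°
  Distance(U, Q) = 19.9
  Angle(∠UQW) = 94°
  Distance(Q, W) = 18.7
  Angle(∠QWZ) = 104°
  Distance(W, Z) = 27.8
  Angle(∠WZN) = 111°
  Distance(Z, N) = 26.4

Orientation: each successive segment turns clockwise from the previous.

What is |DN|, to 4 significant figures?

50.43

D is at the origin; DP runs at 48.3° with length 22.2, so P = (14.77, 16.58). ∠DPU = 138.2° gives PU at 6.500° from the x-axis; with |PU| = 28.6, U = (43.18, 19.81). ∠PUQ = 97.3° gives UQ at -76.20° from the x-axis; with |UQ| = 19.9, Q = (47.93, 0.4874). ∠UQW = 94.0° gives QW at -162.2° from the x-axis; with |QW| = 18.7, W = (30.13, -5.229). ∠QWZ = 104.0° gives WZ at 121.8° from the x-axis; with |WZ| = 27.8, Z = (15.48, 18.40). ∠WZN = 111.0° gives ZN at 52.80° from the x-axis; with |ZN| = 26.4, N = (31.44, 39.43). Then |DN| = |N − D| = 50.43.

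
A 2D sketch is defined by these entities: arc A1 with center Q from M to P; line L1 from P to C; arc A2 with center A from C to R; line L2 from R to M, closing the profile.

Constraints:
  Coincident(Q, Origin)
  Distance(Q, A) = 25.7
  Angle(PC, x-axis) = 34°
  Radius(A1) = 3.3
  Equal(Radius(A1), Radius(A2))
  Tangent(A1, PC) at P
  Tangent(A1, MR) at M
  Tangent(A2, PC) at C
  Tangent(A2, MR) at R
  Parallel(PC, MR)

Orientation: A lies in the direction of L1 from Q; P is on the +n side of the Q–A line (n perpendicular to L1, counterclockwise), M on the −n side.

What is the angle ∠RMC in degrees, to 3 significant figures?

14.4°

The slot axis is L1's direction at 34.0°, so u = (cos 34.0°, sin 34.0°) = (0.829, 0.559) and n = (−sin 34.0°, cos 34.0°) = (-0.559, 0.829). Q is at the origin and A lies 25.7 along u from Q, so A = 25.7·u = (21.3, 14.4). Tangency of A1 to both parallel lines with radius 3.3 puts P and M at Q ± 3.3·n: P = (-1.85, 2.74), M = (1.85, -2.74). Equal radii place C and R the same way about A: C = A + 3.3·n = (19.5, 17.1), R = A − 3.3·n = (23.2, 11.6). Then cos ∠RMC = MR·MC / (|MR||MC|), giving 14.4°.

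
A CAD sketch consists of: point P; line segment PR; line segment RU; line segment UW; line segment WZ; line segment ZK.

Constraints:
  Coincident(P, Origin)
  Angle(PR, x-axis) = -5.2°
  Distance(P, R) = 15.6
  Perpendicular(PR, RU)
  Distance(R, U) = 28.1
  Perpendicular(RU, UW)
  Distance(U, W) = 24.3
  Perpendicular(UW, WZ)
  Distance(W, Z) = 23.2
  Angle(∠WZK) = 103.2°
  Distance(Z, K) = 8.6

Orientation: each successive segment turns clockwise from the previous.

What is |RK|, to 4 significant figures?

16.20

P is at the origin; PR runs at -5.2° with length 15.6, so R = (15.54, -1.414). PR is perpendicular to RU, so RU runs at -95.20°; with |RU| = 28.1, U = (12.99, -29.40). The perpendicularity gives UW at right angles to RU, so UW runs at 174.8°; with |UW| = 24.3, W = (-11.21, -27.20). UW ⟂ WZ, so WZ runs at 84.80°; with |WZ| = 23.2, Z = (-9.108, -4.091). ∠WZK = 103.2° gives ZK at 8.000° from the x-axis; with |ZK| = 8.6, K = (-0.5920, -2.894). Then |RK| = |K − R| = 16.20.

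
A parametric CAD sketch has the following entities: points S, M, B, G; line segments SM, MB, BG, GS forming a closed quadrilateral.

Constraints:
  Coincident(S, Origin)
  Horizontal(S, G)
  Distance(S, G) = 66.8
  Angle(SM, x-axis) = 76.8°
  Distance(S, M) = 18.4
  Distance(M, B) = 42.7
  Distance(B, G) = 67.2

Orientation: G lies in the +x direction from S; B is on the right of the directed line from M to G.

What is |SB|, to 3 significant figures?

25.2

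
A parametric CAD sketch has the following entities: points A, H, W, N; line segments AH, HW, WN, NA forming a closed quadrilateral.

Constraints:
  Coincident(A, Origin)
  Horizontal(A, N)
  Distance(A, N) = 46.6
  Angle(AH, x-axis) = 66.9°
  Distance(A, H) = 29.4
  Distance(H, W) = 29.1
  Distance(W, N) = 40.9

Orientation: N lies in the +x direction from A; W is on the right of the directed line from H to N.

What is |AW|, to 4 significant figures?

5.913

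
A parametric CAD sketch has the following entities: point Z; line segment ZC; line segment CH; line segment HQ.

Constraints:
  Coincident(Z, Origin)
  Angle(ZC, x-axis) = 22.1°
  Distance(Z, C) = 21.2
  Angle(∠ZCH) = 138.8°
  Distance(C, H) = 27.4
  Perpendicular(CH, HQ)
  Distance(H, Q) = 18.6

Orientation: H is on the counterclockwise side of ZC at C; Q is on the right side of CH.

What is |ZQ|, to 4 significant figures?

54.22

∠ZCH = 138.8°, so CH runs at 22.1° + (180° − 138.8°) = 63.30° from the x-axis; with |CH| = 27.4, H = C + 27.4·(cos 63.30°, sin 63.30°) = (31.95, 32.45). CH ⟂ HQ; with |HQ| = 18.6 on the right of CH, Q = H + 18.6·(0.8934, -0.4493) = (48.57, 24.10). Then |ZQ| = |Q − Z| = 54.22.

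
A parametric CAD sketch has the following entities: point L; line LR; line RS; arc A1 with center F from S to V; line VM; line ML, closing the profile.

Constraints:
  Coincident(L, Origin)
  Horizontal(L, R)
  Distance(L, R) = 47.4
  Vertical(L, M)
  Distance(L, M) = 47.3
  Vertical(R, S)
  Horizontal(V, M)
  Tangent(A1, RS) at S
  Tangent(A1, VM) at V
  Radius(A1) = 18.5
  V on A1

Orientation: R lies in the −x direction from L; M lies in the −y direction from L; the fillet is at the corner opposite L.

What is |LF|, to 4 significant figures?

40.80

L and M share the same x with |LM| = 47.3 and M on the −y side, so M = (0.000, -47.30). The virtual corner opposite L is at (-47.40, -47.30). Tangency of A1 to RS means the radius FS is perpendicular to RS and since A1 is tangent to VM there, FV ⟂ VM, with radius 18.5, so the center F sits 18.5 in from both sides at F = (-28.90, -28.80). Then |LF| = |F − L| = 40.80.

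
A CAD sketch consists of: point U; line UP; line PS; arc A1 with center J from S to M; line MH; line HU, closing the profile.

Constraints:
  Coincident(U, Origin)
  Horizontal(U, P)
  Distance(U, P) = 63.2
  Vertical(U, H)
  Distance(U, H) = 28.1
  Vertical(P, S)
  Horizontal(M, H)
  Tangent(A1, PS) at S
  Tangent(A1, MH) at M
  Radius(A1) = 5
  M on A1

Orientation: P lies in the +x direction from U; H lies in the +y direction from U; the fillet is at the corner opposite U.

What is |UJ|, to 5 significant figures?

62.617

U is at the origin; U and P share the same y with |UP| = 63.2 and P on the +x side, so P = (63.200, 0.0000). U and H share the same x with |UH| = 28.1 and H on the +y side, so H = (0.0000, 28.100). The virtual corner opposite U is at (63.200, 28.100). Tangency of A1 to PS means the radius JS is perpendicular to PS and the tangent condition forces JM to be normal to MH, with radius 5.0, so the center J sits 5.0 in from both sides at J = (58.200, 23.100). Then |UJ| = |J − U| = 62.617.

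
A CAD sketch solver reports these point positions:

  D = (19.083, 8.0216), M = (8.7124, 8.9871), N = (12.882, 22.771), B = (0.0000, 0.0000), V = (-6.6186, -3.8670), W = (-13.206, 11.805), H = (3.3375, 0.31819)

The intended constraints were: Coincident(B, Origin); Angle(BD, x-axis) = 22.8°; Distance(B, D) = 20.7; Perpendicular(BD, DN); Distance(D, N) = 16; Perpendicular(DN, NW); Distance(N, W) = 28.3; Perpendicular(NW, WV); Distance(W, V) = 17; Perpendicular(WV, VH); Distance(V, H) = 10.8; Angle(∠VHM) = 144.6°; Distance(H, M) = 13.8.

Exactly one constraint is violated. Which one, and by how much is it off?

Distance(H, M) = 13.8 — off by 3.60.

B = (0.00, 0.00) ✓; BD at 22.80° ✓; |BD| = 20.70 ✓; ∠(BD, DN) = 90.00° ✓; |DN| = 16.00 ✓; ∠(DN, NW) = 90.00° ✓; |NW| = 28.30 ✓; ∠(NW, WV) = 90.00° ✓; |WV| = 17.00 ✓; ∠(WV, VH) = 90.00° ✓; |VH| = 10.80 ✓; ∠VHM = 144.6° ✓; |HM| = 10.20 ✗.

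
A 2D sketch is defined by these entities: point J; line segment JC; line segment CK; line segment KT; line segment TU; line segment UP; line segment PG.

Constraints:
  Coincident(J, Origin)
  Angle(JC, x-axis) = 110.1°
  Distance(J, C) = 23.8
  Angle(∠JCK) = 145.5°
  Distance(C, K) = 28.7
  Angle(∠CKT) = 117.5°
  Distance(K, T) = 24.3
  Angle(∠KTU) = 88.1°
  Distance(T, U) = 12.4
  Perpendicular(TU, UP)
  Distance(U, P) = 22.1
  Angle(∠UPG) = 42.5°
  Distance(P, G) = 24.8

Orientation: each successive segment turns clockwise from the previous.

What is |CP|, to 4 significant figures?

20.42

∠KTU = 88.1° gives TU at -78.80° from the x-axis; with |TU| = 12.4, U = (25.03, 43.49). TU is perpendicular to UP, so UP runs at -168.8°; with |UP| = 22.1, P = (3.355, 39.20). Then |CP| = |P − C| = 20.42.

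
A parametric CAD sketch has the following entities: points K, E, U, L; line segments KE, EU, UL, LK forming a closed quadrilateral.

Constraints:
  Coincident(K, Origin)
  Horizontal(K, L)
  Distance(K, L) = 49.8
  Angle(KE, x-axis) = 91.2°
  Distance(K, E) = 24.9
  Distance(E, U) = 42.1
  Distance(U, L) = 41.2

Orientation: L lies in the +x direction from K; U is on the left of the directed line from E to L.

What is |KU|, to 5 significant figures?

55.586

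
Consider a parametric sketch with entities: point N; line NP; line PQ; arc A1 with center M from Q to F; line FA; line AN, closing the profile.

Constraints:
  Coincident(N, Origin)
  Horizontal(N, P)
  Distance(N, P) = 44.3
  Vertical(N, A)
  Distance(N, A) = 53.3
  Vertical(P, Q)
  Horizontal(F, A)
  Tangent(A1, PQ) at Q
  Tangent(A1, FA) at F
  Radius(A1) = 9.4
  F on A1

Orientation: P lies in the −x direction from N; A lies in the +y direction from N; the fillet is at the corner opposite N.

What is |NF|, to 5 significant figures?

63.709

The virtual corner opposite N is at (-44.300, 53.300). The tangent condition forces MQ to be normal to PQ and since A1 is tangent to FA there, MF ⟂ FA, with radius 9.4, so the center M sits 9.4 in from both sides at M = (-34.900, 43.900). That places the tangent points at Q = (-44.300, 43.900) on PQ and F = (-34.900, 53.300) on FA. Then |NF| = |F − N| = 63.709.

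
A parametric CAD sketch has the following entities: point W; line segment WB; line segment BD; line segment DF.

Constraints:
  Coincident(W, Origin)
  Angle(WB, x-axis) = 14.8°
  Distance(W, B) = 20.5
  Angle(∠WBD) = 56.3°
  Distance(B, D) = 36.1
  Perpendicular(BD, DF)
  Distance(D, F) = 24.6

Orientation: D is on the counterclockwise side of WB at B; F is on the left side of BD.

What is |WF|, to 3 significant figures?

25.9

W is at the origin; WB runs at 14.8° with length 20.5, so B = 20.5·(cos 14.8°, sin 14.8°) = (19.8, 5.24). ∠WBD = 56.3°, so BD runs at 14.8° + (180° − 56.3°) = 138° from the x-axis; with |BD| = 36.1, D = B + 36.1·(cos 138°, sin 138°) = (-7.22, 29.2). BD is perpendicular to DF; with |DF| = 24.6 on the left of BD, F = D + 24.6·(-0.663, -0.749) = (-23.5, 10.7). Then |WF| = |F − W| = 25.9.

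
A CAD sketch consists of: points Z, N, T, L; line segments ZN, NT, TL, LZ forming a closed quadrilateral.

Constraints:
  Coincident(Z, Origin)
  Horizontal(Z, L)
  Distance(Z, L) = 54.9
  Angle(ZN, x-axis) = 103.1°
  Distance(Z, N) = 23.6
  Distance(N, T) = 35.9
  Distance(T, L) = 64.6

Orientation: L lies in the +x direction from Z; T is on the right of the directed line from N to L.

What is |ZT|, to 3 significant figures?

15.3

Checks: |NT| = 35.90 ✓; |TL| = 64.60 ✓.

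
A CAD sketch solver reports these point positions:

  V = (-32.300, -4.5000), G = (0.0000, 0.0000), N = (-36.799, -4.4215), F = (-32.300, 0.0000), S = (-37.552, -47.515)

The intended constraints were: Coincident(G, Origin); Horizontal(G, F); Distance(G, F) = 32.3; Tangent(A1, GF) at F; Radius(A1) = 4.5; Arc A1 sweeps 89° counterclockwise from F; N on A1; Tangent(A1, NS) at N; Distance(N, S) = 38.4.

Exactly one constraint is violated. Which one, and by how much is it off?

Distance(N, S) = 38.4 — off by 4.70.

G = (0.00, 0.00) ✓; G.y = 0.00, F.y = 0.00 ✓; |GF| = 32.30 ✓; ∠(VF, FG) = 90.00° ✓; |VF| = 4.500 ✓; bearing(V→N) − bearing(V→F) = 89.00° ✓; |VN| = 4.500 ✓; ∠(VN, NS) = 90.00° ✓; |NS| = 43.10 ✗.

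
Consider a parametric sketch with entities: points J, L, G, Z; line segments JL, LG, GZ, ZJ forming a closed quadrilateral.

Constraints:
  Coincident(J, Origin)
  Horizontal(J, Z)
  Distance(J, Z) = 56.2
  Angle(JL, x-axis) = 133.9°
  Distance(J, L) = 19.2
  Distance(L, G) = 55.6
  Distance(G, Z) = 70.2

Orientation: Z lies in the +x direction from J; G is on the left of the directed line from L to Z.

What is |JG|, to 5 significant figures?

62.187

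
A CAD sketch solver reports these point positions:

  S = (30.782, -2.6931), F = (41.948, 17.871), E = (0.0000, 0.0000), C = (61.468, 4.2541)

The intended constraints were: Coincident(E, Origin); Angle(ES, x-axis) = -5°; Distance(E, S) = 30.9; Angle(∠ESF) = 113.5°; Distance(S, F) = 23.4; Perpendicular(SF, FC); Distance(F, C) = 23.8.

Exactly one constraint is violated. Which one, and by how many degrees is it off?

Perpendicular(SF, FC) — off by 6.40°.

E = (0.00, 0.00) ✓; ES at -5.000° ✓; |ES| = 30.90 ✓; ∠ESF = 113.5° ✓; |SF| = 23.40 ✓; ∠(SF, FC) = 96.40° ✗; |FC| = 23.80 ✓.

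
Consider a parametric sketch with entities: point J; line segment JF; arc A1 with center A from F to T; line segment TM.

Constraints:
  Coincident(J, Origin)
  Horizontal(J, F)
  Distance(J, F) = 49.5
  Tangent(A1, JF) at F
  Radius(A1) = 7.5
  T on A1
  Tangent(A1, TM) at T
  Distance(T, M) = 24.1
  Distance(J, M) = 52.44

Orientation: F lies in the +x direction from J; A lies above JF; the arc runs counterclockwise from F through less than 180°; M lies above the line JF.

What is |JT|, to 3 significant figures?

56.9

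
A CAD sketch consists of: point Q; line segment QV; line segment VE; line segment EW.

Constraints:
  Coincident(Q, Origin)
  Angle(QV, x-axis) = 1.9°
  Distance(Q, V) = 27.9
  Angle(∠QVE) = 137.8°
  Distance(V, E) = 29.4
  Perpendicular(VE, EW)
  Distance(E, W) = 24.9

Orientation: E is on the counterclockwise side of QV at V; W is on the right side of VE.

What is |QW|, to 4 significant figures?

66.42

Q is at the origin; QV runs at 1.9° with length 27.9, so V = 27.9·(cos 1.9°, sin 1.9°) = (27.88, 0.9250). ∠QVE = 137.8°, so VE runs at 1.9° + (180° − 137.8°) = 44.10° from the x-axis; with |VE| = 29.4, E = V + 29.4·(cos 44.10°, sin 44.10°) = (49.00, 21.38). VE is perpendicular to EW; with |EW| = 24.9 on the right of VE, W = E + 24.9·(0.6959, -0.7181) = (66.33, 3.504). Then |QW| = |W − Q| = 66.42.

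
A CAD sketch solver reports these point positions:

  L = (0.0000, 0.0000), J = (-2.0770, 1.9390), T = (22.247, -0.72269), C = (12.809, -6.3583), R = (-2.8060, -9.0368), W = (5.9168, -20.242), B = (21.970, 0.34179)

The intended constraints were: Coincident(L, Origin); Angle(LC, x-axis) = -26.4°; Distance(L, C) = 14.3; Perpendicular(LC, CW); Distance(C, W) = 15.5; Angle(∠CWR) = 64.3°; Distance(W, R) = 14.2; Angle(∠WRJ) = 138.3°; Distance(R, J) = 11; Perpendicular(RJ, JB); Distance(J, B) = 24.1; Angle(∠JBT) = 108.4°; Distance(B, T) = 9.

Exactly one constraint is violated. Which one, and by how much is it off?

Distance(B, T) = 9 — off by 7.90.

L = (0.00, 0.00) ✓; LC at -26.40° ✓; |LC| = 14.30 ✓; ∠(LC, CW) = 90.00° ✓; |CW| = 15.50 ✓; ∠CWR = 64.30° ✓; |WR| = 14.20 ✓; ∠WRJ = 138.3° ✓; |RJ| = 11.00 ✓; ∠(RJ, JB) = 90.00° ✓; |JB| = 24.10 ✓; ∠JBT = 108.4° ✓; |BT| = 1.100 ✗.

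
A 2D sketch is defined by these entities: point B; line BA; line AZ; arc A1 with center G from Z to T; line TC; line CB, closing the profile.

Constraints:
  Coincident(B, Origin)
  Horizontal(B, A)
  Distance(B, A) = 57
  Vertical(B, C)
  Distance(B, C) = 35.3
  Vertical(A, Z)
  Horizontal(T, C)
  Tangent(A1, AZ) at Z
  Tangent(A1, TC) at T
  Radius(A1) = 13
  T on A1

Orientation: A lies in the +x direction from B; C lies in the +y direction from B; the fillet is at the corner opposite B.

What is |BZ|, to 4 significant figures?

61.21

B is at the origin; B and A share the same y with |BA| = 57.0 and A on the +x side, so A = (57.00, 0.000). B and C share the same x with |BC| = 35.3 and C on the +y side, so C = (0.000, 35.30). The virtual corner opposite B is at (57.00, 35.30). A1 meets AZ tangentially, so GZ is at right angles to AZ and the tangent condition forces GT to be normal to TC, with radius 13.0, so the center G sits 13.0 in from both sides at G = (44.00, 22.30). That places the tangent points at Z = (57.00, 22.30) on AZ and T = (44.00, 35.30) on TC. Then |BZ| = |Z − B| = 61.21.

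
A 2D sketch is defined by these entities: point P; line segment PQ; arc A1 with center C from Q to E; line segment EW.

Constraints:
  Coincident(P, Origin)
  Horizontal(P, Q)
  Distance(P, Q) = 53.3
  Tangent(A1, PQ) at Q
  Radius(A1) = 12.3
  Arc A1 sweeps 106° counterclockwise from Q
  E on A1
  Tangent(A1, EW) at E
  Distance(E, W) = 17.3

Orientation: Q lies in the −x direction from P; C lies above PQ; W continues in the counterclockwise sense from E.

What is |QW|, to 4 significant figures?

33.08

P is at the origin; P and Q share the same y with |PQ| = 53.3 and Q on the −x side, so Q = (-53.30, 0.000). The tangent condition forces CQ to be normal to PQ, so C = Q + (0, 12.3) = (-53.30, 12.30). On A1, Q sits at bearing -90° from C; a 106° counterclockwise sweep puts E at bearing 16°, so E = C + 12.3·(cos 16°, sin 16°) = (-41.48, 15.69). Tangency of A1 to EW means the radius CE is perpendicular to EW, so EW runs along (−sin 16°, cos 16°); with |EW| = 17.3, W = (-46.25, 32.32). Then |QW| = |W − Q| = 33.08.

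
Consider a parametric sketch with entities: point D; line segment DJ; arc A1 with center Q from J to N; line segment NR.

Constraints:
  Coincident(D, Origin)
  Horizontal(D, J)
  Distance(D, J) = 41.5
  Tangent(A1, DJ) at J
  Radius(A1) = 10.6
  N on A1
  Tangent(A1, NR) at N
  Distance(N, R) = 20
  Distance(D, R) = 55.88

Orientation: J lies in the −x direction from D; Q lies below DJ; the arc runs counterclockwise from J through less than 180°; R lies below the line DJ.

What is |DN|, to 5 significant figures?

53.408

D is at the origin; DJ is horizontal with |DJ| = 41.5 and J on the −x side, so J = (-41.500, 0.0000). A1 meets DJ tangentially, so QJ is at right angles to DJ, so Q = J + (0, -10.6) = (-41.500, -10.600). Since QN ⟂ NR (tangency), |QR| = √(10.6² + 20.0²) = 22.635 regardless of where N sits on A1. So R lies on both circle(D, 55.88) and circle(Q, 22.635); the below-DJ intersection is R = (-45.138, -32.941). N is the foot of the tangent from R: N = (-51.542, -13.994).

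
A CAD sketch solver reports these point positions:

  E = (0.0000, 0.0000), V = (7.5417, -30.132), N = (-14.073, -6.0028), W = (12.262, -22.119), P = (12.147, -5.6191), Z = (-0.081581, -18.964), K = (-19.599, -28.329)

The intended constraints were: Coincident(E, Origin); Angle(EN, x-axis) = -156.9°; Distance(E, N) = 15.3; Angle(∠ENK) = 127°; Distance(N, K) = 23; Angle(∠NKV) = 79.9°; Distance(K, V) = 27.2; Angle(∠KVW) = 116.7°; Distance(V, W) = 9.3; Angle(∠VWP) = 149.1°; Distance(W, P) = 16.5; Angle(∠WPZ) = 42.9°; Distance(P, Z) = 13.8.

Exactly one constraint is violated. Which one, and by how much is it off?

Distance(P, Z) = 13.8 — off by 4.30.

E = (0.00, 0.00) ✓; EN at -156.9° ✓; |EN| = 15.30 ✓; ∠ENK = 127.0° ✓; |NK| = 23.00 ✓; ∠NKV = 79.90° ✓; |KV| = 27.20 ✓; ∠KVW = 116.7° ✓; |VW| = 9.300 ✓; ∠VWP = 149.1° ✓; |WP| = 16.50 ✓; ∠WPZ = 42.90° ✓; |PZ| = 18.10 ✗.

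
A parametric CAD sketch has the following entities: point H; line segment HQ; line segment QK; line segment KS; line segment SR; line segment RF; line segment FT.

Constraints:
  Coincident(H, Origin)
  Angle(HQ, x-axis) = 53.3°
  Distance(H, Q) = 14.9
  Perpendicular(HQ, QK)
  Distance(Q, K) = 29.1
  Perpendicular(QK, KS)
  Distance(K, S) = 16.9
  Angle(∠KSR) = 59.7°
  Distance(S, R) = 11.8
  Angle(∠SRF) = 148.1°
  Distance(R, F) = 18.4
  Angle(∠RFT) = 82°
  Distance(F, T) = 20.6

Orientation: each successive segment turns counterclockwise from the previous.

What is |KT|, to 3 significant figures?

12.3

H is at the origin; HQ runs at 53.3° with length 14.9, so Q = (8.90, 11.9). HQ ⟂ QK, so QK runs at 143°; with |QK| = 29.1, K = (-14.4, 29.3). QK ⟂ KS, so KS runs at -127°; with |KS| = 16.9, S = (-24.5, 15.8). ∠KSR = 59.7° gives SR at -6.40° from the x-axis; with |SR| = 11.8, R = (-12.8, 14.5). ∠SRF = 148.1° gives RF at 25.5° from the x-axis; with |RF| = 18.4, F = (3.81, 22.4). ∠RFT = 82.0° gives FT at 124° from the x-axis; with |FT| = 20.6, T = (-7.56, 39.6). Then |KT| = |T − K| = 12.3.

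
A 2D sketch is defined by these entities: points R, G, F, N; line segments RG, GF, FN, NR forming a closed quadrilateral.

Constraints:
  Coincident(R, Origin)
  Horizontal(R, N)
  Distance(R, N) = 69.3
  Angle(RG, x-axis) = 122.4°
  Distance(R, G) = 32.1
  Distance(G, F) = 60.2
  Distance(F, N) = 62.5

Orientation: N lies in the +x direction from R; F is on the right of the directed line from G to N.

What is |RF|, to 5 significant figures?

28.204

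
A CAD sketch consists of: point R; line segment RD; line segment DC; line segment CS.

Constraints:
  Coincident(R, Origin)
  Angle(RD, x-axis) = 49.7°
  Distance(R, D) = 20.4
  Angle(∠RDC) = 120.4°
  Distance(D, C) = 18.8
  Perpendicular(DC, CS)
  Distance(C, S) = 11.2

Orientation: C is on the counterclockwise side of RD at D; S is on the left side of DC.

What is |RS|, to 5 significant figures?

29.817

R is at the origin; RD runs at 49.7° with length 20.4, so D = 20.4·(cos 49.7°, sin 49.7°) = (13.195, 15.558). ∠RDC = 120.4°, so DC runs at 49.7° + (180° − 120.4°) = 109.30° from the x-axis; with |DC| = 18.8, C = D + 18.8·(cos 109.30°, sin 109.30°) = (6.9808, 33.302). DC ⟂ CS; with |CS| = 11.2 on the left of DC, S = C + 11.2·(-0.94380, -0.33051) = (-3.5897, 29.600). Then |RS| = |S − R| = 29.817.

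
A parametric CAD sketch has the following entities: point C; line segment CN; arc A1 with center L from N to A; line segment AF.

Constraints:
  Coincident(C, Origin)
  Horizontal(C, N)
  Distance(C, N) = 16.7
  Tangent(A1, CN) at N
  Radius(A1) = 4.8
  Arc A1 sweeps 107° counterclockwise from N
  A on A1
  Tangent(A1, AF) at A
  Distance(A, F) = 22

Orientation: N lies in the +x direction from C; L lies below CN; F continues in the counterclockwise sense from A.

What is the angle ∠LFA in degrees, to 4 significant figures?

12.31°

C is at the origin; C and N share the same y with |CN| = 16.7 and N on the +x side, so N = (16.70, 0.000). The tangent condition forces LN to be normal to CN, so L = N + (0, -4.8) = (16.70, -4.800). On A1, N sits at bearing 90° from L; a 107° counterclockwise sweep puts A at bearing 197°, so A = L + 4.8·(cos 197°, sin 197°) = (12.11, -6.203). Tangency of A1 to AF means the radius LA is perpendicular to AF, so AF runs along (−sin 197°, cos 197°); with |AF| = 22.0, F = (18.54, -27.24). Then cos ∠LFA = FL·FA / (|FL||FA|), giving 12.31°.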